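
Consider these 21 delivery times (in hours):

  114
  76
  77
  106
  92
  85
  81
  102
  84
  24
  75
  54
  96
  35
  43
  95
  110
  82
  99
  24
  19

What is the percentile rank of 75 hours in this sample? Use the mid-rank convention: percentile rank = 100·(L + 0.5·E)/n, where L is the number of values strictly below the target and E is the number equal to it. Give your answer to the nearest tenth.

Sorted: 19, 24, 24, 35, 43, 54, 75, 76, 77, 81, 82, 84, 85, 92, 95, 96, 99, 102, 106, 110, 114.
Count below 75: L = 6; count equal: E = 1; n = 21.
Percentile rank = 100·(6 + 0.5·1)/21 = 100·6.5/21 = 30.95.

31.0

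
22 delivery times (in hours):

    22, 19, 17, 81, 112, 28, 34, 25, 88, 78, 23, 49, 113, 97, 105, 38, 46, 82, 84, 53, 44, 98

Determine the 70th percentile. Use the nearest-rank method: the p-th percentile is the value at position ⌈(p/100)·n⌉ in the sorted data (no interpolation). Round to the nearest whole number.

Sorted: 17, 19, 22, 23, 25, 28, 34, 38, 44, 46, 49, 53, 78, 81, 82, 84, 88, 97, 98, 105, 112, 113.
n = 22.
Position = ⌈70/100 · 22⌉ = ⌈15.4⌉ = 16.
The value at rank 16 is 84.

84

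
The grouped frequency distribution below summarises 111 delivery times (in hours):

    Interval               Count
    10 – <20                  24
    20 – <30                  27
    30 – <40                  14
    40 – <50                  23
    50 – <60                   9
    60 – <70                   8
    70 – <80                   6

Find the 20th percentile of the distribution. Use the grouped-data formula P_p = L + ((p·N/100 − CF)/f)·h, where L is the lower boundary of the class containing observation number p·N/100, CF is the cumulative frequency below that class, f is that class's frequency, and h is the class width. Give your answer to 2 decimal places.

N = 111; target position k = 20/100 · 111 = 22.2.
Cumulative frequencies: 24, 51, 65, 88, 97, 105, 111.
Observation 22.2 falls in the class 10 – <20.
L = 10, CF = 0, f = 24, h = 10.
P20 = 10 + ((22.2 − 0)/24)·10 = 10 + 9.25 = 19.25.

19.25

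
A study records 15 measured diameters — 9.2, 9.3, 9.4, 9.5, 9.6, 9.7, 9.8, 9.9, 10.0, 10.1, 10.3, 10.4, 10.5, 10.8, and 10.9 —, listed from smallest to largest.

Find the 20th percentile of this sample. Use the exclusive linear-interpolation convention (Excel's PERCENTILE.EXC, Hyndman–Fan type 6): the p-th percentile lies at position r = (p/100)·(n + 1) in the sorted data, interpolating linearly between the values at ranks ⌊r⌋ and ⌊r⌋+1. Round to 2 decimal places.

n = 15.
r = (20/100)·(15 + 1) = 3.2.
Rank 3 is 9.4 and rank 4 is 9.5.
Interpolate: 9.4 + 0.2·(9.5 − 9.4) = 9.4 + 0.2·0.1 = 9.42.

9.42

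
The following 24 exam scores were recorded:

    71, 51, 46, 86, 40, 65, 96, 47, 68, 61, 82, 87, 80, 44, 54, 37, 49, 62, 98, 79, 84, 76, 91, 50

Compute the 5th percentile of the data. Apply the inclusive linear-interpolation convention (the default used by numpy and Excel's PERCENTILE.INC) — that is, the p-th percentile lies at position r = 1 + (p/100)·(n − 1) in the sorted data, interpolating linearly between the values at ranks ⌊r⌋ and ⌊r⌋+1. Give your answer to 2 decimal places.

40.60

Sorted: 37, 40, 44, 46, 47, 49, 50, 51, 54, 61, 62, 65, 68, 71, 76, 79, 80, 82, 84, 86, 87, 91, 96, 98.
n = 24.
r = 1 + (5/100)·(24 − 1) = 1 + 1.15 = 2.15.
Rank 2 is 40 and rank 3 is 44.
Interpolate: 40 + 0.15·(44 − 40) = 40 + 0.15·4 = 40.6.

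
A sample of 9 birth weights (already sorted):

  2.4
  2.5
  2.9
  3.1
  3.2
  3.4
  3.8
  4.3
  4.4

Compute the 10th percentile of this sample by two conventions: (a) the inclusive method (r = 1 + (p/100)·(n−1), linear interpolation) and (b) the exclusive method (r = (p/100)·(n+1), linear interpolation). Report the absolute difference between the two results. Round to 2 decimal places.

0.08

n = 9.
(a) r = 1.8; between ranks 1 (2.4) and 2 (2.5): 2.48.
(b) r = 1 → value at rank 1 = 2.4.
|2.48 − 2.4| = 0.08.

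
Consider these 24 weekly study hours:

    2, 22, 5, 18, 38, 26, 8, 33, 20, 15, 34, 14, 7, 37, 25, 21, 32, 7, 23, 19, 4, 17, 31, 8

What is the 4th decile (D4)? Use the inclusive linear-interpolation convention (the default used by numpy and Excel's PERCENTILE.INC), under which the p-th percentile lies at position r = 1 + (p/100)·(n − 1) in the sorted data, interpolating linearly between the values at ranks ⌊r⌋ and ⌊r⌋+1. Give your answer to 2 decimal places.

17.20

Sorted: 2, 4, 5, 7, 7, 8, 8, 14, 15, 17, 18, 19, 20, 21, 22, 23, 25, 26, 31, 32, 33, 34, 37, 38.
n = 24.
r = 1 + (40/100)·(24 − 1) = 1 + 9.2 = 10.2.
Rank 10 is 17 and rank 11 is 18.
Interpolate: 17 + 0.2·(18 − 17) = 17 + 0.2·1 = 17.2.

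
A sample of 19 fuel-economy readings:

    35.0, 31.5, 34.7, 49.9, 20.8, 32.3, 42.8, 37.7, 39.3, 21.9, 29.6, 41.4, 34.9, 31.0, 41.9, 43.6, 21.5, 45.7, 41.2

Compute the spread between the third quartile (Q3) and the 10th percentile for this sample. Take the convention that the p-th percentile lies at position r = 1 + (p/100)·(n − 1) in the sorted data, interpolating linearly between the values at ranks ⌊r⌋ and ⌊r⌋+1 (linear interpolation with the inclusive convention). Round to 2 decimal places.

19.83

Sorted: 20.8, 21.5, 21.9, 29.6, 31.0, 31.5, 32.3, 34.7, 34.9, 35.0, 37.7, 39.3, 41.2, 41.4, 41.9, 42.8, 43.6, 45.7, 49.9.
n = 19.
P10: r = 2.8; ranks 2–3 are 21.5, 21.9; interpolating gives 21.82.
P75: r = 14.5; ranks 14–15 are 41.4, 41.9; interpolating gives 41.65.
Difference: 41.65 − 21.82 = 19.83.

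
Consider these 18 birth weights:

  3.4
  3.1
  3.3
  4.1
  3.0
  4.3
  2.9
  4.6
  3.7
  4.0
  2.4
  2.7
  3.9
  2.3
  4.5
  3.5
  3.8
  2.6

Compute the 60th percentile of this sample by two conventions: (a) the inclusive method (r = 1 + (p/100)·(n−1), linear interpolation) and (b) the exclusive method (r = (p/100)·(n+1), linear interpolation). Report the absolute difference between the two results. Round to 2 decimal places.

0.02

Sorted: 2.3, 2.4, 2.6, 2.7, 2.9, 3.0, 3.1, 3.3, 3.4, 3.5, 3.7, 3.8, 3.9, 4.0, 4.1, 4.3, 4.5, 4.6.
n = 18.
(a) r = 11.2; between ranks 11 (3.7) and 12 (3.8): 3.72.
(b) r = 11.4; between ranks 11 (3.7) and 12 (3.8): 3.74.
|3.72 − 3.74| = 0.02.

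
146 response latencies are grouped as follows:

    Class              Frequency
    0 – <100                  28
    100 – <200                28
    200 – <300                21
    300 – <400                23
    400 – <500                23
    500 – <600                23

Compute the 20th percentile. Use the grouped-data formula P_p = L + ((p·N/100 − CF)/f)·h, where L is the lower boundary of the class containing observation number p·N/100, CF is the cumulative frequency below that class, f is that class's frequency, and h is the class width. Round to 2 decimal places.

N = 146; target position k = 20/100 · 146 = 29.2.
Cumulative frequencies: 28, 56, 77, 100, 123, 146.
Observation 29.2 falls in the class 100 – <200.
L = 100, CF = 28, f = 28, h = 100.
P20 = 100 + ((29.2 − 28)/28)·100 = 100 + 4.28571 = 104.286.

104.29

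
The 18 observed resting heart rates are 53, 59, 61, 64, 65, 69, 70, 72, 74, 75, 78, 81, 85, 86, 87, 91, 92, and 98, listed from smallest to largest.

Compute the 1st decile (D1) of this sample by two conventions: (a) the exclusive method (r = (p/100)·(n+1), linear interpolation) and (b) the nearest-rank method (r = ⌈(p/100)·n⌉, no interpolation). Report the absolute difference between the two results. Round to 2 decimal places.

n = 18.
(a) r = 1.9; between ranks 1 (53) and 2 (59): 58.4.
(b) the nearest-rank method: rank 2 → 59.
|58.4 − 59| = 0.6.

0.60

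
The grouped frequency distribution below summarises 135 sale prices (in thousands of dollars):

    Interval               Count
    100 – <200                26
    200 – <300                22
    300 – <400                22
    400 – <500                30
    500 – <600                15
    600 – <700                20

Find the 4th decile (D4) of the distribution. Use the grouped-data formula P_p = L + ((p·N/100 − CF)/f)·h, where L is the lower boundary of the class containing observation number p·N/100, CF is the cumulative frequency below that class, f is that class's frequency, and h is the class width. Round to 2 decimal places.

N = 135; target position k = 40/100 · 135 = 54.
Cumulative frequencies: 26, 48, 70, 100, 115, 135.
Observation 54 falls in the class 300 – <400.
L = 300, CF = 48, f = 22, h = 100.
P40 = 300 + ((54 − 48)/22)·100 = 300 + 27.2727 = 327.273.

327.27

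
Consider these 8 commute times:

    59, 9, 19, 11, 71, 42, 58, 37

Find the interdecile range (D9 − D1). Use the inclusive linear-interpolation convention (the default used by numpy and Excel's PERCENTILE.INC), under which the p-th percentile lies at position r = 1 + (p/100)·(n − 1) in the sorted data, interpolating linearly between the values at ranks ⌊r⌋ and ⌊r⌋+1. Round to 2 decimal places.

52.20

Sorted: 9, 11, 19, 37, 42, 58, 59, 71.
n = 8.
P10: r = 1.7; ranks 1–2 are 9, 11; interpolating gives 10.4.
P90: r = 7.3; ranks 7–8 are 59, 71; interpolating gives 62.6.
Difference: 62.6 − 10.4 = 52.2.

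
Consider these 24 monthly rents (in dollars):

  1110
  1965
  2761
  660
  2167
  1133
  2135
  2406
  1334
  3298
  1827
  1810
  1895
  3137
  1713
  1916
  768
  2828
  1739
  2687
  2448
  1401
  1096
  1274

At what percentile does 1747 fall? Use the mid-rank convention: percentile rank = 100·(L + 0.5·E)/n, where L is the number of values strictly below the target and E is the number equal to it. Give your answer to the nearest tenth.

41.7

Sorted: 660, 768, 1096, 1110, 1133, 1274, 1334, 1401, 1713, 1739, 1810, 1827, 1895, 1916, 1965, 2135, 2167, 2406, 2448, 2687, 2761, 2828, 3137, 3298.
Count below 1747: L = 10; count equal: E = 0; n = 24.
Percentile rank = 100·(10 + 0.5·0)/24 = 100·10/24 = 41.67.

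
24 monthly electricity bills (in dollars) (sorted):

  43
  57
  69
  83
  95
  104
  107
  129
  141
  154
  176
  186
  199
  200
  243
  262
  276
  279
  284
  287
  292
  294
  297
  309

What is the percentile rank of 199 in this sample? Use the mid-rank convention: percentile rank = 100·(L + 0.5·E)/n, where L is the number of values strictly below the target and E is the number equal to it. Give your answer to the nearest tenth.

Count below 199: L = 12; count equal: E = 1; n = 24.
Percentile rank = 100·(12 + 0.5·1)/24 = 100·12.5/24 = 52.08.

52.1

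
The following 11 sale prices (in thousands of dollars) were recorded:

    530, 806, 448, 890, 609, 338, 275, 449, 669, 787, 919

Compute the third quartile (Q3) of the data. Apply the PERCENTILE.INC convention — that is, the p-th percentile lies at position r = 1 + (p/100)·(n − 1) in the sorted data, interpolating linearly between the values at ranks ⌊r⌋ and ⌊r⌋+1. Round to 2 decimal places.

Sorted: 275, 338, 448, 449, 530, 609, 669, 787, 806, 890, 919.
n = 11.
r = 1 + (75/100)·(11 − 1) = 1 + 7.5 = 8.5.
Rank 8 is 787 and rank 9 is 806.
Interpolate: 787 + 0.5·(806 − 787) = 787 + 0.5·19 = 796.5.

796.50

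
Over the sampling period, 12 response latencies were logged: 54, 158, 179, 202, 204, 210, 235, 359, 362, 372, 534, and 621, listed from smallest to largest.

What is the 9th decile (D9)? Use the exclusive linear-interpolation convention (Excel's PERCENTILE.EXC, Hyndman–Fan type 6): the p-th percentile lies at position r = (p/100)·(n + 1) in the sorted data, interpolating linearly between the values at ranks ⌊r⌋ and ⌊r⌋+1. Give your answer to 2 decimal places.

n = 12.
r = (90/100)·(12 + 1) = 11.7.
Rank 11 is 534 and rank 12 is 621.
Interpolate: 534 + 0.7·(621 − 534) = 534 + 0.7·87 = 594.9.

594.90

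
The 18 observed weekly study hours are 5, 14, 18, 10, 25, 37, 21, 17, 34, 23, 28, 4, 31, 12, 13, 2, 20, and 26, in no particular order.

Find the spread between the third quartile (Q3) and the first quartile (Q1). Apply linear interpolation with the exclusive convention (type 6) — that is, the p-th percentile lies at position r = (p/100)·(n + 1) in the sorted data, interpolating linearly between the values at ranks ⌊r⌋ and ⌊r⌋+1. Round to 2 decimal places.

Sorted: 2, 4, 5, 10, 12, 13, 14, 17, 18, 20, 21, 23, 25, 26, 28, 31, 34, 37.
n = 18.
P25: r = 4.75; ranks 4–5 are 10, 12; interpolating gives 11.5.
P75: r = 14.25; ranks 14–15 are 26, 28; interpolating gives 26.5.
Difference: 26.5 − 11.5 = 15.

15.00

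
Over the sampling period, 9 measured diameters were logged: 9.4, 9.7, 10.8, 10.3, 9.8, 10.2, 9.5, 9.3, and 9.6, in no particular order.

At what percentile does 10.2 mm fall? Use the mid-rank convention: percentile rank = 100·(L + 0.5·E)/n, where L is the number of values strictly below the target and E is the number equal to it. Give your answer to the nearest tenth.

Sorted: 9.3, 9.4, 9.5, 9.6, 9.7, 9.8, 10.2, 10.3, 10.8.
Count below 10.2: L = 6; count equal: E = 1; n = 9.
Percentile rank = 100·(6 + 0.5·1)/9 = 100·6.5/9 = 72.22.

72.2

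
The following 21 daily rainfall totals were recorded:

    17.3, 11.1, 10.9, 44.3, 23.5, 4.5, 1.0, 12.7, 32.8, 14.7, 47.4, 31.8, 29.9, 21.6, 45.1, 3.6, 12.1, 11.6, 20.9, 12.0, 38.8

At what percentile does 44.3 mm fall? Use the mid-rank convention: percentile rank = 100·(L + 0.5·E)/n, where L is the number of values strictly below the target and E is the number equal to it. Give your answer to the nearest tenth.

Sorted: 1.0, 3.6, 4.5, 10.9, 11.1, 11.6, 12.0, 12.1, 12.7, 14.7, 17.3, 20.9, 21.6, 23.5, 29.9, 31.8, 32.8, 38.8, 44.3, 45.1, 47.4.
Count below 44.3: L = 18; count equal: E = 1; n = 21.
Percentile rank = 100·(18 + 0.5·1)/21 = 100·18.5/21 = 88.1.

88.1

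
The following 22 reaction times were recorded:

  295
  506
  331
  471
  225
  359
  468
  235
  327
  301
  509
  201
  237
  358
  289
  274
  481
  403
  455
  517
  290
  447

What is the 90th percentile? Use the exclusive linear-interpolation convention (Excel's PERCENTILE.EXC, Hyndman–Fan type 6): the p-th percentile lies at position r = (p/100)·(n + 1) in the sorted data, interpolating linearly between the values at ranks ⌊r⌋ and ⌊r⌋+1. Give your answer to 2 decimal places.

508.10

Sorted: 201, 225, 235, 237, 274, 289, 290, 295, 301, 327, 331, 358, 359, 403, 447, 455, 468, 471, 481, 506, 509, 517.
n = 22.
r = (90/100)·(22 + 1) = 20.7.
Rank 20 is 506 and rank 21 is 509.
Interpolate: 506 + 0.7·(509 − 506) = 506 + 0.7·3 = 508.1.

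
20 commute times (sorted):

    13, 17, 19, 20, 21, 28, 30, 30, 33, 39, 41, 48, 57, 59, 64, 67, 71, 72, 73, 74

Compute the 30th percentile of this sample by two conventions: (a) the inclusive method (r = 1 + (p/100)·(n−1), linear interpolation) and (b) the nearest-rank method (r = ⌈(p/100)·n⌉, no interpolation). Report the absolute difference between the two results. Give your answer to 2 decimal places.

n = 20.
(a) r = 6.7; between ranks 6 (28) and 7 (30): 29.4.
(b) the nearest-rank method: rank 6 → 28.
|29.4 − 28| = 1.4.

1.40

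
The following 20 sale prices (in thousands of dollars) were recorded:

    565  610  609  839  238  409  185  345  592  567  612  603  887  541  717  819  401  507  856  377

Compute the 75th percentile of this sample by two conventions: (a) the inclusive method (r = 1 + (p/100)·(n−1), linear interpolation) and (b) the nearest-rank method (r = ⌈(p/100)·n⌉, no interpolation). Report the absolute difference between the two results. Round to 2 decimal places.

26.25

Sorted: 185, 238, 345, 377, 401, 409, 507, 541, 565, 567, 592, 603, 609, 610, 612, 717, 819, 839, 856, 887.
n = 20.
(a) r = 15.25; between ranks 15 (612) and 16 (717): 638.25.
(b) the nearest-rank method: rank 15 → 612.
|638.25 − 612| = 26.25.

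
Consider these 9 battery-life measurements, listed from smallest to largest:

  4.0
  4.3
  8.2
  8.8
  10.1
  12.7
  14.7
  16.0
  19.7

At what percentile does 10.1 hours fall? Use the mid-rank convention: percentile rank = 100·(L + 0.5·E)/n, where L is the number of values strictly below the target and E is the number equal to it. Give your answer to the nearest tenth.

Count below 10.1: L = 4; count equal: E = 1; n = 9.
Percentile rank = 100·(4 + 0.5·1)/9 = 100·4.5/9 = 50.

50.0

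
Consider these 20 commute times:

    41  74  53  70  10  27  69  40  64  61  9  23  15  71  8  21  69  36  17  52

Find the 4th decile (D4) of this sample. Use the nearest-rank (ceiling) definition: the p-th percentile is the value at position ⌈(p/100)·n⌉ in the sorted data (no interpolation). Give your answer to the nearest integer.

27

Sorted: 8, 9, 10, 15, 17, 21, 23, 27, 36, 40, 41, 52, 53, 61, 64, 69, 69, 70, 71, 74.
n = 20.
Position = ⌈40/100 · 20⌉ = ⌈8⌉ = 8.
The value at rank 8 is 27.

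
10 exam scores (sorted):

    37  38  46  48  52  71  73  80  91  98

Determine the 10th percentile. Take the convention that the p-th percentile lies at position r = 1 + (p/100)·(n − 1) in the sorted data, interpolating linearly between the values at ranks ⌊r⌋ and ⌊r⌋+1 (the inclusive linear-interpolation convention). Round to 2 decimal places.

n = 10.
r = 1 + (10/100)·(10 − 1) = 1 + 0.9 = 1.9.
Rank 1 is 37 and rank 2 is 38.
Interpolate: 37 + 0.9·(38 − 37) = 37 + 0.9·1 = 37.9.

37.90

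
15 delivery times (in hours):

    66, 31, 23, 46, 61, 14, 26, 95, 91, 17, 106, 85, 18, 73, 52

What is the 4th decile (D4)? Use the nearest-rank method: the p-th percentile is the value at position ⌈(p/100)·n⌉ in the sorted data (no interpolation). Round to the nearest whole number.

31

Sorted: 14, 17, 18, 23, 26, 31, 46, 52, 61, 66, 73, 85, 91, 95, 106.
n = 15.
Position = ⌈40/100 · 15⌉ = ⌈6⌉ = 6.
The value at rank 6 is 31.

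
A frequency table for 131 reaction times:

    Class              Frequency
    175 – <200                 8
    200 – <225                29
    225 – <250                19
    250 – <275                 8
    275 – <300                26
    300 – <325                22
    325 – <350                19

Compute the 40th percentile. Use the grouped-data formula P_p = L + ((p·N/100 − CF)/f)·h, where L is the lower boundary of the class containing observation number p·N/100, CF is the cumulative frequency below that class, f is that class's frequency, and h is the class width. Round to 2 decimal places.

N = 131; target position k = 40/100 · 131 = 52.4.
Cumulative frequencies: 8, 37, 56, 64, 90, 112, 131.
Observation 52.4 falls in the class 225 – <250.
L = 225, CF = 37, f = 19, h = 25.
P40 = 225 + ((52.4 − 37)/19)·25 = 225 + 20.2632 = 245.263.

245.26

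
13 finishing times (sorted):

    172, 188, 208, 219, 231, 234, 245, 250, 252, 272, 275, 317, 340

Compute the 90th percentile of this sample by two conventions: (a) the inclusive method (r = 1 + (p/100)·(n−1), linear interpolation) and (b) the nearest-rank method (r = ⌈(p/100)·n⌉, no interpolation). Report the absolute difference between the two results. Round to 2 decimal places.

8.40

n = 13.
(a) r = 11.8; between ranks 11 (275) and 12 (317): 308.6.
(b) the nearest-rank method: rank 12 → 317.
|308.6 − 317| = 8.4.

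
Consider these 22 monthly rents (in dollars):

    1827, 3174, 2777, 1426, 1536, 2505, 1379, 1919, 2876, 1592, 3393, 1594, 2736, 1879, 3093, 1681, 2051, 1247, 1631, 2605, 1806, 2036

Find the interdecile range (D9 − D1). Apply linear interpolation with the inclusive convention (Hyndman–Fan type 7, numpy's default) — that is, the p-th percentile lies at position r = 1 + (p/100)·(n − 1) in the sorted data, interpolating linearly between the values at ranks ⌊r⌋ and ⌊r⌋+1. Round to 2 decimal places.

1634.30

Sorted: 1247, 1379, 1426, 1536, 1592, 1594, 1631, 1681, 1806, 1827, 1879, 1919, 2036, 2051, 2505, 2605, 2736, 2777, 2876, 3093, 3174, 3393.
n = 22.
P10: r = 3.1; ranks 3–4 are 1426, 1536; interpolating gives 1437.
P90: r = 19.9; ranks 19–20 are 2876, 3093; interpolating gives 3071.3.
Difference: 3071.3 − 1437 = 1634.3.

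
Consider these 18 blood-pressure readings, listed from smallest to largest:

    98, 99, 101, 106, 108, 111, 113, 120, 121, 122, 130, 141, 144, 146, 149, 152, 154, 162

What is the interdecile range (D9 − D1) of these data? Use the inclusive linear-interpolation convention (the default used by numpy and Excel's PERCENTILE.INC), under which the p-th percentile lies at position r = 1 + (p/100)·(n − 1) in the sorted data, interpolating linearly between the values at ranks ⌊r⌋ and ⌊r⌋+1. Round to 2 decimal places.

52.20

n = 18.
P10: r = 2.7; ranks 2–3 are 99, 101; interpolating gives 100.4.
P90: r = 16.3; ranks 16–17 are 152, 154; interpolating gives 152.6.
Difference: 152.6 − 100.4 = 52.2.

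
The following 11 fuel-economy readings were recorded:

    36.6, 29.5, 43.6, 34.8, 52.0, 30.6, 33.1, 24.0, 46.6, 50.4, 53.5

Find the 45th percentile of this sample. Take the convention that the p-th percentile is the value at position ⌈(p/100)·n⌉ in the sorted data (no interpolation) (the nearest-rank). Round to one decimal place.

34.8

Sorted: 24.0, 29.5, 30.6, 33.1, 34.8, 36.6, 43.6, 46.6, 50.4, 52.0, 53.5.
n = 11.
Position = ⌈45/100 · 11⌉ = ⌈4.95⌉ = 5.
The value at rank 5 is 34.8.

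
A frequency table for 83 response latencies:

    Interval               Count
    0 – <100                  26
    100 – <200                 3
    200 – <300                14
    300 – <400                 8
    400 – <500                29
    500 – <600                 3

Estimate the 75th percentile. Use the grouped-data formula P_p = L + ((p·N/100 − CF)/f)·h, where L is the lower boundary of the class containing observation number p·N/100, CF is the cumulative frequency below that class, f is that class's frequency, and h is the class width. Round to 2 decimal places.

N = 83; target position k = 75/100 · 83 = 62.25.
Cumulative frequencies: 26, 29, 43, 51, 80, 83.
Observation 62.25 falls in the class 400 – <500.
L = 400, CF = 51, f = 29, h = 100.
P75 = 400 + ((62.25 − 51)/29)·100 = 400 + 38.7931 = 438.793.

438.79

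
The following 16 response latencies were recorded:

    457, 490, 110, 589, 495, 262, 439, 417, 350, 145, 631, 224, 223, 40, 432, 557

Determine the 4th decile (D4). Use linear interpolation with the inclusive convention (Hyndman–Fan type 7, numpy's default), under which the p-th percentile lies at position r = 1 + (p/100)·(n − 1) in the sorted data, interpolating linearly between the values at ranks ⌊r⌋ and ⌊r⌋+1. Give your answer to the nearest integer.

350

Sorted: 40, 110, 145, 223, 224, 262, 350, 417, 432, 439, 457, 490, 495, 557, 589, 631.
n = 16.
r = 1 + (40/100)·(16 − 1) = 1 + 6 = 7.
r is an integer, so P40 is the value at rank 7: 350.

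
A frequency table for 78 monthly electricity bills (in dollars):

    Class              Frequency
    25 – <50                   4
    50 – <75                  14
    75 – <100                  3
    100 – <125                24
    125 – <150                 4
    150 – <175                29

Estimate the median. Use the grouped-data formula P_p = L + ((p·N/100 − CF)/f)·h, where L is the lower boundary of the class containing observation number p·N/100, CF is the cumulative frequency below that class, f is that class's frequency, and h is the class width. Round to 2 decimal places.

N = 78; target position k = 50/100 · 78 = 39.
Cumulative frequencies: 4, 18, 21, 45, 49, 78.
Observation 39 falls in the class 100 – <125.
L = 100, CF = 21, f = 24, h = 25.
P50 = 100 + ((39 − 21)/24)·25 = 100 + 18.75 = 118.75.

118.75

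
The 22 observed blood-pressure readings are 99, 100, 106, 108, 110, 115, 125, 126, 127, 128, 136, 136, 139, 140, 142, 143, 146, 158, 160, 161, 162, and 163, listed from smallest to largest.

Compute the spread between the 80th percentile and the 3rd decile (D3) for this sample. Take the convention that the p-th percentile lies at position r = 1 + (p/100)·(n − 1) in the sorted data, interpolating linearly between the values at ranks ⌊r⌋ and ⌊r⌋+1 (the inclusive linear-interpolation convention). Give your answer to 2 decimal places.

n = 22.
P30: r = 7.3; ranks 7–8 are 125, 126; interpolating gives 125.3.
P80: r = 17.8; ranks 17–18 are 146, 158; interpolating gives 155.6.
Difference: 155.6 − 125.3 = 30.3.

30.30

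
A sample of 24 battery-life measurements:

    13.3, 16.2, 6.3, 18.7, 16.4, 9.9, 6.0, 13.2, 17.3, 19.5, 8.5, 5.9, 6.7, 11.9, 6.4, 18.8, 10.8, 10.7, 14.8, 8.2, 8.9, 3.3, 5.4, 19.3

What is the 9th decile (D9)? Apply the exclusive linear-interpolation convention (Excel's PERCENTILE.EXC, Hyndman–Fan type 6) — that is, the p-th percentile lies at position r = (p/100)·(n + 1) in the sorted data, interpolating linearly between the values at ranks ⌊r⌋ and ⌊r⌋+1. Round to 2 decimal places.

19.05

Sorted: 3.3, 5.4, 5.9, 6.0, 6.3, 6.4, 6.7, 8.2, 8.5, 8.9, 9.9, 10.7, 10.8, 11.9, 13.2, 13.3, 14.8, 16.2, 16.4, 17.3, 18.7, 18.8, 19.3, 19.5.
n = 24.
r = (90/100)·(24 + 1) = 22.5.
Rank 22 is 18.8 and rank 23 is 19.3.
Interpolate: 18.8 + 0.5·(19.3 − 18.8) = 18.8 + 0.5·0.5 = 19.05.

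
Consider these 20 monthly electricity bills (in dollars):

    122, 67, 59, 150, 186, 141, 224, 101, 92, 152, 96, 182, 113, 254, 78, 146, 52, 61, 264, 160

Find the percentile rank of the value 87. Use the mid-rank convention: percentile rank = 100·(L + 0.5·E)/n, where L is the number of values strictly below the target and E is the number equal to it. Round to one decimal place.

Sorted: 52, 59, 61, 67, 78, 92, 96, 101, 113, 122, 141, 146, 150, 152, 160, 182, 186, 224, 254, 264.
Count below 87: L = 5; count equal: E = 0; n = 20.
Percentile rank = 100·(5 + 0.5·0)/20 = 100·5/20 = 25.

25.0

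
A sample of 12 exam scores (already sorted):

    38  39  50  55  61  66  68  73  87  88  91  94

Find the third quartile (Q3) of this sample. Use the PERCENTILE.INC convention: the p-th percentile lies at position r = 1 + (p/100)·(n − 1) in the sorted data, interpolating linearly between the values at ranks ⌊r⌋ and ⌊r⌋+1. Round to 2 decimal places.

87.25

n = 12.
r = 1 + (75/100)·(12 − 1) = 1 + 8.25 = 9.25.
Rank 9 is 87 and rank 10 is 88.
Interpolate: 87 + 0.25·(88 − 87) = 87 + 0.25·1 = 87.25.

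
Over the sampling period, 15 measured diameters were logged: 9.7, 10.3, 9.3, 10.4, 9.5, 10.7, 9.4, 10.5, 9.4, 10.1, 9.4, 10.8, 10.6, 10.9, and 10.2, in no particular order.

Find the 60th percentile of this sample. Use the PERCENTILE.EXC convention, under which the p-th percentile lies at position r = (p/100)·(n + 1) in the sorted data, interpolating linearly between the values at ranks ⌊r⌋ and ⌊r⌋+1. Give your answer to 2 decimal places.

10.36

Sorted: 9.3, 9.4, 9.4, 9.4, 9.5, 9.7, 10.1, 10.2, 10.3, 10.4, 10.5, 10.6, 10.7, 10.8, 10.9.
n = 15.
r = (60/100)·(15 + 1) = 9.6.
Rank 9 is 10.3 and rank 10 is 10.4.
Interpolate: 10.3 + 0.6·(10.4 − 10.3) = 10.3 + 0.6·0.1 = 10.36.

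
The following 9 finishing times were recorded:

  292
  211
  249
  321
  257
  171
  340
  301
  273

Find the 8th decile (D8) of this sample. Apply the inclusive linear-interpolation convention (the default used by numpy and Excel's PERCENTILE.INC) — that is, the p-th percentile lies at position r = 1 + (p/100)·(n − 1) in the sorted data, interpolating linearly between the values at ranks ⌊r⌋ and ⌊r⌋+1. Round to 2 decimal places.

309.00

Sorted: 171, 211, 249, 257, 273, 292, 301, 321, 340.
n = 9.
r = 1 + (80/100)·(9 − 1) = 1 + 6.4 = 7.4.
Rank 7 is 301 and rank 8 is 321.
Interpolate: 301 + 0.4·(321 − 301) = 301 + 0.4·20 = 309.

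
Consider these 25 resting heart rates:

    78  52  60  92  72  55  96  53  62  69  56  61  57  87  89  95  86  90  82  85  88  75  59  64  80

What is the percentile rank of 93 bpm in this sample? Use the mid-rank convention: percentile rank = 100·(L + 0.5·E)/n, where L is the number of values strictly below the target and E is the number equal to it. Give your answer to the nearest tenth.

92.0

Sorted: 52, 53, 55, 56, 57, 59, 60, 61, 62, 64, 69, 72, 75, 78, 80, 82, 85, 86, 87, 88, 89, 90, 92, 95, 96.
Count below 93: L = 23; count equal: E = 0; n = 25.
Percentile rank = 100·(23 + 0.5·0)/25 = 100·23/25 = 92.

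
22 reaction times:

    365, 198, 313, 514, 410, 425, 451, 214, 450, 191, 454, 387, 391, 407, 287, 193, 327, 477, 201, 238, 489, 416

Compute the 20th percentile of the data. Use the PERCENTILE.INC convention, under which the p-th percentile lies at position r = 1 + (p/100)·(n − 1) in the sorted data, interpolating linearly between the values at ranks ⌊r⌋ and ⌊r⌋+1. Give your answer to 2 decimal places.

Sorted: 191, 193, 198, 201, 214, 238, 287, 313, 327, 365, 387, 391, 407, 410, 416, 425, 450, 451, 454, 477, 489, 514.
n = 22.
r = 1 + (20/100)·(22 − 1) = 1 + 4.2 = 5.2.
Rank 5 is 214 and rank 6 is 238.
Interpolate: 214 + 0.2·(238 − 214) = 214 + 0.2·24 = 218.8.

218.80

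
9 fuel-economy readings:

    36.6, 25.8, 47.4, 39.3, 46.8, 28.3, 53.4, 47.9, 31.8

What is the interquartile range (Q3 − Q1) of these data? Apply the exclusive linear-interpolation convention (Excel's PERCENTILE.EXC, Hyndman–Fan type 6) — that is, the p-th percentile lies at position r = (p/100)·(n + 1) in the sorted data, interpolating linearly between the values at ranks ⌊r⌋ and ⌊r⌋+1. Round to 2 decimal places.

Sorted: 25.8, 28.3, 31.8, 36.6, 39.3, 46.8, 47.4, 47.9, 53.4.
n = 9.
P25: r = 2.5; ranks 2–3 are 28.3, 31.8; interpolating gives 30.05.
P75: r = 7.5; ranks 7–8 are 47.4, 47.9; interpolating gives 47.65.
Difference: 47.65 − 30.05 = 17.6.

17.60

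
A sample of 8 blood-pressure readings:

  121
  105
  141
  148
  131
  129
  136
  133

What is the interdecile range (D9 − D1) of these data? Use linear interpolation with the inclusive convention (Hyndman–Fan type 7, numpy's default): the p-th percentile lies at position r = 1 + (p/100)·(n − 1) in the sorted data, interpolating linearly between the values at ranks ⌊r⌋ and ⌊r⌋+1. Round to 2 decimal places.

Sorted: 105, 121, 129, 131, 133, 136, 141, 148.
n = 8.
P10: r = 1.7; ranks 1–2 are 105, 121; interpolating gives 116.2.
P90: r = 7.3; ranks 7–8 are 141, 148; interpolating gives 143.1.
Difference: 143.1 − 116.2 = 26.9.

26.90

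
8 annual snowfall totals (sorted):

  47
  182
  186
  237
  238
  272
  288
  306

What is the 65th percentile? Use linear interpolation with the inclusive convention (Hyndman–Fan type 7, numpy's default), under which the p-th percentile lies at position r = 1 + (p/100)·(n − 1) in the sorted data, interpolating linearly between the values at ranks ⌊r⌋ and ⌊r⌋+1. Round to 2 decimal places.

n = 8.
r = 1 + (65/100)·(8 − 1) = 1 + 4.55 = 5.55.
Rank 5 is 238 and rank 6 is 272.
Interpolate: 238 + 0.55·(272 − 238) = 238 + 0.55·34 = 256.7.

256.70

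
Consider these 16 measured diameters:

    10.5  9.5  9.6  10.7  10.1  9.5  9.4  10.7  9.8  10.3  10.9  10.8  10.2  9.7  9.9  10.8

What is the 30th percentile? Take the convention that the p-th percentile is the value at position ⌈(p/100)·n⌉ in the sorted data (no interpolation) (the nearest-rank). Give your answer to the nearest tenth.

Sorted: 9.4, 9.5, 9.5, 9.6, 9.7, 9.8, 9.9, 10.1, 10.2, 10.3, 10.5, 10.7, 10.7, 10.8, 10.8, 10.9.
n = 16.
Position = ⌈30/100 · 16⌉ = ⌈4.8⌉ = 5.
The value at rank 5 is 9.7.

9.7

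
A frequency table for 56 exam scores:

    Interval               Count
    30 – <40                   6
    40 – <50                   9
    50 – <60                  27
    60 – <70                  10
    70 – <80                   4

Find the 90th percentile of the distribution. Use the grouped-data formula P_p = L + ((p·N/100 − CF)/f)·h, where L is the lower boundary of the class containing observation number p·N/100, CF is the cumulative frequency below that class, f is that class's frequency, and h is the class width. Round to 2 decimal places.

68.40

N = 56; target position k = 90/100 · 56 = 50.4.
Cumulative frequencies: 6, 15, 42, 52, 56.
Observation 50.4 falls in the class 60 – <70.
L = 60, CF = 42, f = 10, h = 10.
P90 = 60 + ((50.4 − 42)/10)·10 = 60 + 8.4 = 68.4.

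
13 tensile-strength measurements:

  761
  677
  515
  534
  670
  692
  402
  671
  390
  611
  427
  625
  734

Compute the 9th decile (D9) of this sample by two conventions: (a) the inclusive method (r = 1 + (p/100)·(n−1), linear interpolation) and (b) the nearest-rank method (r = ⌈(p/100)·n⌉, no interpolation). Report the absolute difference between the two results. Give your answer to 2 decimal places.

8.40

Sorted: 390, 402, 427, 515, 534, 611, 625, 670, 671, 677, 692, 734, 761.
n = 13.
(a) r = 11.8; between ranks 11 (692) and 12 (734): 725.6.
(b) the nearest-rank method: rank 12 → 734.
|725.6 − 734| = 8.4.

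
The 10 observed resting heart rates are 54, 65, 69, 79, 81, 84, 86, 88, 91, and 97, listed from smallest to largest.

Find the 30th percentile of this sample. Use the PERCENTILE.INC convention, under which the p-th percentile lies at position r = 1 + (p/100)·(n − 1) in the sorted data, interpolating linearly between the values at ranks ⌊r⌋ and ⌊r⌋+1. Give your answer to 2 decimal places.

n = 10.
r = 1 + (30/100)·(10 − 1) = 1 + 2.7 = 3.7.
Rank 3 is 69 and rank 4 is 79.
Interpolate: 69 + 0.7·(79 − 69) = 69 + 0.7·10 = 76.

76.00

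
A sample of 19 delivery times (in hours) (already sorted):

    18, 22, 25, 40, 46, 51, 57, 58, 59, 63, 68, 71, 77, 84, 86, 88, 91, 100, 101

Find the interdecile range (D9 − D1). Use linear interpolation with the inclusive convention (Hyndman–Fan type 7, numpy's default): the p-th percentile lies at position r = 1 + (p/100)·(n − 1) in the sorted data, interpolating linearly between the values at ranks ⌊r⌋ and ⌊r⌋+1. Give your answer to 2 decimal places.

n = 19.
P10: r = 2.8; ranks 2–3 are 22, 25; interpolating gives 24.4.
P90: r = 17.2; ranks 17–18 are 91, 100; interpolating gives 92.8.
Difference: 92.8 − 24.4 = 68.4.

68.40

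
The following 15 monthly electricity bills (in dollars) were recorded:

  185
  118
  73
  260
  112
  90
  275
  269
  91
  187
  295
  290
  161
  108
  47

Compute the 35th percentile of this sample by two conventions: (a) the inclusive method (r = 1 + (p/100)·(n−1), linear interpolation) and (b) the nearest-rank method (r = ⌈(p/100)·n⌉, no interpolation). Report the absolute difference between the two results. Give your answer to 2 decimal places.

0.40

Sorted: 47, 73, 90, 91, 108, 112, 118, 161, 185, 187, 260, 269, 275, 290, 295.
n = 15.
(a) r = 5.9; between ranks 5 (108) and 6 (112): 111.6.
(b) the nearest-rank method: rank 6 → 112.
|111.6 − 112| = 0.4.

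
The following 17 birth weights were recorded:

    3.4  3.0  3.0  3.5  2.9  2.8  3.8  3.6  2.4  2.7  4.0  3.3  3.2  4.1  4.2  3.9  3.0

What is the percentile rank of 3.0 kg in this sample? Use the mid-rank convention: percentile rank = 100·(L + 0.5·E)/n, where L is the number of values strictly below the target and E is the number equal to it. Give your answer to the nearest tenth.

Sorted: 2.4, 2.7, 2.8, 2.9, 3.0, 3.0, 3.0, 3.2, 3.3, 3.4, 3.5, 3.6, 3.8, 3.9, 4.0, 4.1, 4.2.
Count below 3.0: L = 4; count equal: E = 3; n = 17.
Percentile rank = 100·(4 + 0.5·3)/17 = 100·5.5/17 = 32.35.

32.4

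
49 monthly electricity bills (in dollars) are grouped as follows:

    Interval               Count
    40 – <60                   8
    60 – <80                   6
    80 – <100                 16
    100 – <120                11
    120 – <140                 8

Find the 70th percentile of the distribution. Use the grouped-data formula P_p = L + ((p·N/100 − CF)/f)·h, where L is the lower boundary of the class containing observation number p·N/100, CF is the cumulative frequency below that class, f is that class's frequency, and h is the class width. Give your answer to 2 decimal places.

107.82

N = 49; target position k = 70/100 · 49 = 34.3.
Cumulative frequencies: 8, 14, 30, 41, 49.
Observation 34.3 falls in the class 100 – <120.
L = 100, CF = 30, f = 11, h = 20.
P70 = 100 + ((34.3 − 30)/11)·20 = 100 + 7.81818 = 107.818.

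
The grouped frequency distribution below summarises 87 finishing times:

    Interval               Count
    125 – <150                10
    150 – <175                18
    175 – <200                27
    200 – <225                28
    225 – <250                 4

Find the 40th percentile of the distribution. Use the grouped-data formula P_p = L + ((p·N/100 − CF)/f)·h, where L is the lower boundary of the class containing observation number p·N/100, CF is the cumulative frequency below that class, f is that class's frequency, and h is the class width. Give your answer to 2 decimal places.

181.30

N = 87; target position k = 40/100 · 87 = 34.8.
Cumulative frequencies: 10, 28, 55, 83, 87.
Observation 34.8 falls in the class 175 – <200.
L = 175, CF = 28, f = 27, h = 25.
P40 = 175 + ((34.8 − 28)/27)·25 = 175 + 6.2963 = 181.296.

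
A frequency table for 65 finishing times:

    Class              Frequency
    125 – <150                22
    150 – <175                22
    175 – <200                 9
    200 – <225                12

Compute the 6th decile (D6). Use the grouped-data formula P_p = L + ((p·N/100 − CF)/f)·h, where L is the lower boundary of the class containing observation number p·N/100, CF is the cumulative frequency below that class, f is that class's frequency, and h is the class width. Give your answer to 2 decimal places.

N = 65; target position k = 60/100 · 65 = 39.
Cumulative frequencies: 22, 44, 53, 65.
Observation 39 falls in the class 150 – <175.
L = 150, CF = 22, f = 22, h = 25.
P60 = 150 + ((39 − 22)/22)·25 = 150 + 19.3182 = 169.318.

169.32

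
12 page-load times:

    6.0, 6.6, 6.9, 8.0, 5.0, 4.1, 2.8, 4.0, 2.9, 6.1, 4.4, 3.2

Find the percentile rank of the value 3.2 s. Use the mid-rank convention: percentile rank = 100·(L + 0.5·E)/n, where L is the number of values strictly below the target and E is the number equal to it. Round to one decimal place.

20.8

Sorted: 2.8, 2.9, 3.2, 4.0, 4.1, 4.4, 5.0, 6.0, 6.1, 6.6, 6.9, 8.0.
Count below 3.2: L = 2; count equal: E = 1; n = 12.
Percentile rank = 100·(2 + 0.5·1)/12 = 100·2.5/12 = 20.83.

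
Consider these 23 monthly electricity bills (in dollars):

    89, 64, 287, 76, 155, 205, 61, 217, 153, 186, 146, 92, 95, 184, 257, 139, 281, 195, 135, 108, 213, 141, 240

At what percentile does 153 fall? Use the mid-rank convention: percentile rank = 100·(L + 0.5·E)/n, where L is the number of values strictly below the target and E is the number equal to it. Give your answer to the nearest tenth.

50.0

Sorted: 61, 64, 76, 89, 92, 95, 108, 135, 139, 141, 146, 153, 155, 184, 186, 195, 205, 213, 217, 240, 257, 281, 287.
Count below 153: L = 11; count equal: E = 1; n = 23.
Percentile rank = 100·(11 + 0.5·1)/23 = 100·11.5/23 = 50.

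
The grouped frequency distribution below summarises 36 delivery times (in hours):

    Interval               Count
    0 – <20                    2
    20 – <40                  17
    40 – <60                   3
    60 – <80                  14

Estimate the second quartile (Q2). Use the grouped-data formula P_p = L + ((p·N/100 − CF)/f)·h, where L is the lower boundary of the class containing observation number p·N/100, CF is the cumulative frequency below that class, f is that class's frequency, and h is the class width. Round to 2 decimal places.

N = 36; target position k = 50/100 · 36 = 18.
Cumulative frequencies: 2, 19, 22, 36.
Observation 18 falls in the class 20 – <40.
L = 20, CF = 2, f = 17, h = 20.
P50 = 20 + ((18 − 2)/17)·20 = 20 + 18.8235 = 38.8235.

38.82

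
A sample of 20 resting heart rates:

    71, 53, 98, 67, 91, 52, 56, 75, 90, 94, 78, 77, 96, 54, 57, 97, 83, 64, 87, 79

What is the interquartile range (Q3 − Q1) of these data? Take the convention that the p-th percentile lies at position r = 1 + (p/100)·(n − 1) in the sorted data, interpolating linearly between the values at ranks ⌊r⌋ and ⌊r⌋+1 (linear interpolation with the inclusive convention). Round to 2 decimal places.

28.00

Sorted: 52, 53, 54, 56, 57, 64, 67, 71, 75, 77, 78, 79, 83, 87, 90, 91, 94, 96, 97, 98.
n = 20.
P25: r = 5.75; ranks 5–6 are 57, 64; interpolating gives 62.25.
P75: r = 15.25; ranks 15–16 are 90, 91; interpolating gives 90.25.
Difference: 90.25 − 62.25 = 28.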